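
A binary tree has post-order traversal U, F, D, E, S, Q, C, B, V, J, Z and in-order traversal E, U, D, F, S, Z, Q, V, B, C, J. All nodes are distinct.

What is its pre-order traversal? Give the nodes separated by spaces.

The last element of post-order is the root; it splits in-order into left and right subtrees.
Root Z: left subtree has 5 nodes {E, U, D, F, S}, right has 5 {Q, V, B, C, J}.
  Root S: left subtree has 4 nodes {E, U, D, F}, right has 0 { }.
    Root E: left subtree has 0 nodes { }, right has 3 {U, D, F}.
      Root D: left subtree has 1 node {U}, right has 1 {F}.
  Root J: left subtree has 4 nodes {Q, V, B, C}, right has 0 { }.
    Root V: left subtree has 1 node {Q}, right has 2 {B, C}.
      Root B: left subtree has 0 nodes { }, right has 1 {C}.

Z S E D U F J V Q B C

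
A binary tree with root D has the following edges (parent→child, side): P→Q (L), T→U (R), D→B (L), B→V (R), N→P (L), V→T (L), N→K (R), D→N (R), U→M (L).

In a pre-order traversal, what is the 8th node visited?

P

Pre-order visits the node, then its left subtree, then its right subtree.
Visit D.
At D: go left to B.
  Visit B.
  At B: no left child.
  At B: go right to V.
    Visit V.
    At V: go left to T.
      Visit T.
      At T: no left child.
      At T: go right to U.
        Visit U.
        At U: go left to M.
          M is a leaf — visit M.
        At U: no right child.
    At V: no right child.
At D: go right to N.
  Visit N.
  At N: go left to P.
    Visit P.
    At P: go left to Q.
      Q is a leaf — visit Q.
    At P: no right child.
  At N: go right to K.
    K is a leaf — visit K.
Full pre-order sequence: D, B, V, T, U, M, N, P, Q, K.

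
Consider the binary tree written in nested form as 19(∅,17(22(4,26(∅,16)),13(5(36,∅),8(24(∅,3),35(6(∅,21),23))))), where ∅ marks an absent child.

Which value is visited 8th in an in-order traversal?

In-order visits the left subtree, then the node, then the right subtree.
At 19: no left child.
Visit 19.
At 19: go right to 17.
  At 17: go left to 22.
    At 22: go left to 4.
      4 is a leaf — visit 4.
    Visit 22.
    At 22: go right to 26.
      At 26: no left child.
      Visit 26.
      At 26: go right to 16.
        16 is a leaf — visit 16.
  Visit 17.
  At 17: go right to 13.
    At 13: go left to 5.
      At 5: go left to 36.
        36 is a leaf — visit 36.
      Visit 5.
      At 5: no right child.
    Visit 13.
    At 13: go right to 8.
      At 8: go left to 24.
        At 24: no left child.
        Visit 24.
        At 24: go right to 3.
          3 is a leaf — visit 3.
      Visit 8.
      At 8: go right to 35.
        At 35: go left to 6.
          At 6: no left child.
          Visit 6.
          At 6: go right to 21.
            21 is a leaf — visit 21.
        Visit 35.
        At 35: go right to 23.
          23 is a leaf — visit 23.
Full in-order sequence: 19, 4, 22, 26, 16, 17, 36, 5, 13, 24, 3, 8, 6, 21, 35, 23.

5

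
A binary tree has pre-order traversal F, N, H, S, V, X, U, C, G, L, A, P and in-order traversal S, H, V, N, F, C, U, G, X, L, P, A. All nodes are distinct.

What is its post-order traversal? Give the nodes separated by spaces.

The first element of pre-order is the root; it splits in-order into left and right subtrees.
Root F: left subtree has 4 nodes {S, H, V, N}, right has 7 {C, U, G, X, L, P, A}.
  Root N: left subtree has 3 nodes {S, H, V}, right has 0 { }.
    Root H: left subtree has 1 node {S}, right has 1 {V}.
  Root X: left subtree has 3 nodes {C, U, G}, right has 3 {L, P, A}.
    Root U: left subtree has 1 node {C}, right has 1 {G}.
    Root L: left subtree has 0 nodes { }, right has 2 {P, A}.
      Root A: left subtree has 1 node {P}, right has 0 { }.

S V H N C G U P A L X F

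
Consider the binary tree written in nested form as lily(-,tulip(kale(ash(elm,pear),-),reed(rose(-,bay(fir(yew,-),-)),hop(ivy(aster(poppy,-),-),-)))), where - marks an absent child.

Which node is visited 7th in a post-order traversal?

bay

Post-order visits the left subtree, then the right subtree, then the node.
At lily: no left child.
At lily: go right to tulip.
  At tulip: go left to kale.
    At kale: go left to ash.
      At ash: go left to elm.
        elm is a leaf — visit elm.
      At ash: go right to pear.
        pear is a leaf — visit pear.
      Visit ash.
    At kale: no right child.
    Visit kale.
  At tulip: go right to reed.
    At reed: go left to rose.
      At rose: no left child.
      At rose: go right to bay.
        At bay: go left to fir.
          At fir: go left to yew.
            yew is a leaf — visit yew.
          At fir: no right child.
          Visit fir.
        At bay: no right child.
        Visit bay.
      Visit rose.
    At reed: go right to hop.
      At hop: go left to ivy.
        At ivy: go left to aster.
          At aster: go left to poppy.
            poppy is a leaf — visit poppy.
          At aster: no right child.
          Visit aster.
        At ivy: no right child.
        Visit ivy.
      At hop: no right child.
      Visit hop.
    Visit reed.
  Visit tulip.
Visit lily.
Full post-order sequence: elm, pear, ash, kale, yew, fir, bay, rose, poppy, aster, ivy, hop, reed, tulip, lily.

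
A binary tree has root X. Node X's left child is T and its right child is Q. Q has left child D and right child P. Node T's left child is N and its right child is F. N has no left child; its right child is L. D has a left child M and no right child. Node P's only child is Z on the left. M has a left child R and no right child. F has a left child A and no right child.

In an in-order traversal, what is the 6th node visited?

X

In-order visits the left subtree, then the node, then the right subtree.
At X: go left to T.
  At T: go left to N.
    At N: no left child.
    Visit N.
    At N: go right to L.
      L is a leaf — visit L.
  Visit T.
  At T: go right to F.
    At F: go left to A.
      A is a leaf — visit A.
    Visit F.
    At F: no right child.
Visit X.
At X: go right to Q.
  At Q: go left to D.
    At D: go left to M.
      At M: go left to R.
        R is a leaf — visit R.
      Visit M.
      At M: no right child.
    Visit D.
    At D: no right child.
  Visit Q.
  At Q: go right to P.
    At P: go left to Z.
      Z is a leaf — visit Z.
    Visit P.
    At P: no right child.
Full in-order sequence: N, L, T, A, F, X, R, M, D, Q, Z, P.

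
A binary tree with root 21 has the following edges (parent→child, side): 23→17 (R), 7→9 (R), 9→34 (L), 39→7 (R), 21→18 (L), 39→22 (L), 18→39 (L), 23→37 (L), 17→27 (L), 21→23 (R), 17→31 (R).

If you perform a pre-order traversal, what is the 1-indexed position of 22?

Pre-order visits the node, then its left subtree, then its right subtree.
Visit 21.
At 21: go left to 18.
  Visit 18.
  At 18: go left to 39.
    Visit 39.
    At 39: go left to 22.
      22 is a leaf — visit 22.
    At 39: go right to 7.
      Visit 7.
      At 7: no left child.
      At 7: go right to 9.
        Visit 9.
        At 9: go left to 34.
          34 is a leaf — visit 34.
        At 9: no right child.
  At 18: no right child.
At 21: go right to 23.
  Visit 23.
  At 23: go left to 37.
    37 is a leaf — visit 37.
  At 23: go right to 17.
    Visit 17.
    At 17: go left to 27.
      27 is a leaf — visit 27.
    At 17: go right to 31.
      31 is a leaf — visit 31.
Full pre-order sequence: 21, 18, 39, 22, 7, 9, 34, 23, 37, 17, 27, 31.

4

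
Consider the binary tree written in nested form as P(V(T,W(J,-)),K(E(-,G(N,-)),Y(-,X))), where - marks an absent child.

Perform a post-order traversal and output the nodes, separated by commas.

Post-order visits the left subtree, then the right subtree, then the node.
At P: go left to V.
  At V: go left to T.
    T is a leaf — visit T.
  At V: go right to W.
    At W: go left to J.
      J is a leaf — visit J.
    At W: no right child.
    Visit W.
  Visit V.
At P: go right to K.
  At K: go left to E.
    At E: no left child.
    At E: go right to G.
      At G: go left to N.
        N is a leaf — visit N.
      At G: no right child.
      Visit G.
    Visit E.
  At K: go right to Y.
    At Y: no left child.
    At Y: go right to X.
      X is a leaf — visit X.
    Visit Y.
  Visit K.
Visit P.

T, J, W, V, N, G, E, X, Y, K, P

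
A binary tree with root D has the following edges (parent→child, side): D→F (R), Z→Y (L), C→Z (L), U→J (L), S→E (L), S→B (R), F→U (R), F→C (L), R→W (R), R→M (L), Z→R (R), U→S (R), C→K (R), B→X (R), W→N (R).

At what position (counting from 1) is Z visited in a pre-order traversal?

4

Pre-order visits the node, then its left subtree, then its right subtree.
Visit D.
At D: no left child.
At D: go right to F.
  Visit F.
  At F: go left to C.
    Visit C.
    At C: go left to Z.
      Visit Z.
      At Z: go left to Y.
        Y is a leaf — visit Y.
      At Z: go right to R.
        Visit R.
        At R: go left to M.
          M is a leaf — visit M.
        At R: go right to W.
          Visit W.
          At W: no left child.
          At W: go right to N.
            N is a leaf — visit N.
    At C: go right to K.
      K is a leaf — visit K.
  At F: go right to U.
    Visit U.
    At U: go left to J.
      J is a leaf — visit J.
    At U: go right to S.
      Visit S.
      At S: go left to E.
        E is a leaf — visit E.
      At S: go right to B.
        Visit B.
        At B: no left child.
        At B: go right to X.
          X is a leaf — visit X.
Full pre-order sequence: D, F, C, Z, Y, R, M, W, N, K, U, J, S, E, B, X.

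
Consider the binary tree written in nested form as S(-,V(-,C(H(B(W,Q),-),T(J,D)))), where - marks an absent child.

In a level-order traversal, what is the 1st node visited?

S

Level-order visits nodes level by level from the root, left to right within each level.
Level 0: S
Level 1: V
Level 2: C
Level 3: H, T
Level 4: B, J, D
Level 5: W, Q
Full level-order sequence: S, V, C, H, T, B, J, D, W, Q.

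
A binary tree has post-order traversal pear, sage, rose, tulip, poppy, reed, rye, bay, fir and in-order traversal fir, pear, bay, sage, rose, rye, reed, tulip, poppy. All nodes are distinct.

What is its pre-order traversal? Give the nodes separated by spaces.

fir bay pear rye rose sage reed poppy tulip

The last element of post-order is the root; it splits in-order into left and right subtrees.
Root fir: left subtree has 0 nodes { }, right has 8 {pear, bay, sage, rose, rye, reed, tulip, poppy}.
  Root bay: left subtree has 1 node {pear}, right has 6 {sage, rose, rye, reed, tulip, poppy}.
    Root rye: left subtree has 2 nodes {sage, rose}, right has 3 {reed, tulip, poppy}.
      Root rose: left subtree has 1 node {sage}, right has 0 { }.
      Root reed: left subtree has 0 nodes { }, right has 2 {tulip, poppy}.
        Root poppy: left subtree has 1 node {tulip}, right has 0 { }.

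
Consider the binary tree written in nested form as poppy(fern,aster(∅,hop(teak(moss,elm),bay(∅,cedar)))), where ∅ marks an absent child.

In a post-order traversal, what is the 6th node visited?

Post-order visits the left subtree, then the right subtree, then the node.
At poppy: go left to fern.
  fern is a leaf — visit fern.
At poppy: go right to aster.
  At aster: no left child.
  At aster: go right to hop.
    At hop: go left to teak.
      At teak: go left to moss.
        moss is a leaf — visit moss.
      At teak: go right to elm.
        elm is a leaf — visit elm.
      Visit teak.
    At hop: go right to bay.
      At bay: no left child.
      At bay: go right to cedar.
        cedar is a leaf — visit cedar.
      Visit bay.
    Visit hop.
  Visit aster.
Visit poppy.
Full post-order sequence: fern, moss, elm, teak, cedar, bay, hop, aster, poppy.

bay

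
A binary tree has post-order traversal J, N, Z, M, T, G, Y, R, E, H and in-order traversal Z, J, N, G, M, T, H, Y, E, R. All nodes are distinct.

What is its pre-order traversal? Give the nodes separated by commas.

H, G, Z, N, J, T, M, E, Y, R

The last element of post-order is the root; it splits in-order into left and right subtrees.
Root H: left subtree has 6 nodes {Z, J, N, G, M, T}, right has 3 {Y, E, R}.
  Root G: left subtree has 3 nodes {Z, J, N}, right has 2 {M, T}.
    Root Z: left subtree has 0 nodes { }, right has 2 {J, N}.
      Root N: left subtree has 1 node {J}, right has 0 { }.
    Root T: left subtree has 1 node {M}, right has 0 { }.
  Root E: left subtree has 1 node {Y}, right has 1 {R}.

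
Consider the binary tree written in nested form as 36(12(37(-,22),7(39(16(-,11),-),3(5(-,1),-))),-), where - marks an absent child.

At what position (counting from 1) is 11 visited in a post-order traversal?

3

Post-order visits the left subtree, then the right subtree, then the node.
At 36: go left to 12.
  At 12: go left to 37.
    At 37: no left child.
    At 37: go right to 22.
      22 is a leaf — visit 22.
    Visit 37.
  At 12: go right to 7.
    At 7: go left to 39.
      At 39: go left to 16.
        At 16: no left child.
        At 16: go right to 11.
          11 is a leaf — visit 11.
        Visit 16.
      At 39: no right child.
      Visit 39.
    At 7: go right to 3.
      At 3: go left to 5.
        At 5: no left child.
        At 5: go right to 1.
          1 is a leaf — visit 1.
        Visit 5.
      At 3: no right child.
      Visit 3.
    Visit 7.
  Visit 12.
At 36: no right child.
Visit 36.
Full post-order sequence: 22, 37, 11, 16, 39, 1, 5, 3, 7, 12, 36.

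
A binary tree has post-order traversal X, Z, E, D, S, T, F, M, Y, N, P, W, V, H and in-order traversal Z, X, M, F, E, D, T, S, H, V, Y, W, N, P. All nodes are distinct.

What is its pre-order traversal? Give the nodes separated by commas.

The last element of post-order is the root; it splits in-order into left and right subtrees.
Root H: left subtree has 8 nodes {Z, X, M, F, E, D, T, S}, right has 5 {V, Y, W, N, P}.
  Root M: left subtree has 2 nodes {Z, X}, right has 5 {F, E, D, T, S}.
    Root Z: left subtree has 0 nodes { }, right has 1 {X}.
    Root F: left subtree has 0 nodes { }, right has 4 {E, D, T, S}.
      Root T: left subtree has 2 nodes {E, D}, right has 1 {S}.
        Root D: left subtree has 1 node {E}, right has 0 { }.
  Root V: left subtree has 0 nodes { }, right has 4 {Y, W, N, P}.
    Root W: left subtree has 1 node {Y}, right has 2 {N, P}.
      Root P: left subtree has 1 node {N}, right has 0 { }.

H, M, Z, X, F, T, D, E, S, V, W, Y, P, N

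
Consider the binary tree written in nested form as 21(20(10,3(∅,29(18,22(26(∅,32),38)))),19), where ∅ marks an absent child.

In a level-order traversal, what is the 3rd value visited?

19

Level-order visits nodes level by level from the root, left to right within each level.
Level 0: 21
Level 1: 20, 19
Level 2: 10, 3
Level 3: 29
Level 4: 18, 22
Level 5: 26, 38
Level 6: 32
Full level-order sequence: 21, 20, 19, 10, 3, 29, 18, 22, 26, 38, 32.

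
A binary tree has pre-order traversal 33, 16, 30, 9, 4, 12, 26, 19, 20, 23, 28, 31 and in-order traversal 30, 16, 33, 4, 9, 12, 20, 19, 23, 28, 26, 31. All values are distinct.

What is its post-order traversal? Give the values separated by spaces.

The first element of pre-order is the root; it splits in-order into left and right subtrees.
Root 33: left subtree has 2 nodes {30, 16}, right has 9 {4, 9, 12, 20, 19, 23, 28, 26, 31}.
  Root 16: left subtree has 1 node {30}, right has 0 { }.
  Root 9: left subtree has 1 node {4}, right has 7 {12, 20, 19, 23, 28, 26, 31}.
    Root 12: left subtree has 0 nodes { }, right has 6 {20, 19, 23, 28, 26, 31}.
      Root 26: left subtree has 4 nodes {20, 19, 23, 28}, right has 1 {31}.
        Root 19: left subtree has 1 node {20}, right has 2 {23, 28}.
          Root 23: left subtree has 0 nodes { }, right has 1 {28}.

30 16 4 20 28 23 19 31 26 12 9 33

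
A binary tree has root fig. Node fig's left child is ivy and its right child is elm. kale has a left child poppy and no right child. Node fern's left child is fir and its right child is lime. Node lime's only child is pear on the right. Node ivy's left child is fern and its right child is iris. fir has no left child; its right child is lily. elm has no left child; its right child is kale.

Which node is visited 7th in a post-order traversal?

Post-order visits the left subtree, then the right subtree, then the node.
At fig: go left to ivy.
  At ivy: go left to fern.
    At fern: go left to fir.
      At fir: no left child.
      At fir: go right to lily.
        lily is a leaf — visit lily.
      Visit fir.
    At fern: go right to lime.
      At lime: no left child.
      At lime: go right to pear.
        pear is a leaf — visit pear.
      Visit lime.
    Visit fern.
  At ivy: go right to iris.
    iris is a leaf — visit iris.
  Visit ivy.
At fig: go right to elm.
  At elm: no left child.
  At elm: go right to kale.
    At kale: go left to poppy.
      poppy is a leaf — visit poppy.
    At kale: no right child.
    Visit kale.
  Visit elm.
Visit fig.
Full post-order sequence: lily, fir, pear, lime, fern, iris, ivy, poppy, kale, elm, fig.

ivy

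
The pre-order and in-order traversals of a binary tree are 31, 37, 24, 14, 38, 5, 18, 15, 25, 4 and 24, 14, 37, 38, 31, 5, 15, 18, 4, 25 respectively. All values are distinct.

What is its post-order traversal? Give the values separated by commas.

14, 24, 38, 37, 15, 4, 25, 18, 5, 31

The first element of pre-order is the root; it splits in-order into left and right subtrees.
Root 31: left subtree has 4 nodes {24, 14, 37, 38}, right has 5 {5, 15, 18, 4, 25}.
  Root 37: left subtree has 2 nodes {24, 14}, right has 1 {38}.
    Root 24: left subtree has 0 nodes { }, right has 1 {14}.
  Root 5: left subtree has 0 nodes { }, right has 4 {15, 18, 4, 25}.
    Root 18: left subtree has 1 node {15}, right has 2 {4, 25}.
      Root 25: left subtree has 1 node {4}, right has 0 { }.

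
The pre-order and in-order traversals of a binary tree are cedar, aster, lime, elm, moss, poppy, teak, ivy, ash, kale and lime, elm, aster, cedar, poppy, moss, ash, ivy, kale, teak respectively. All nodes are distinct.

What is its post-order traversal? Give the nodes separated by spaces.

elm lime aster poppy ash kale ivy teak moss cedar

The first element of pre-order is the root; it splits in-order into left and right subtrees.
Root cedar: left subtree has 3 nodes {lime, elm, aster}, right has 6 {poppy, moss, ash, ivy, kale, teak}.
  Root aster: left subtree has 2 nodes {lime, elm}, right has 0 { }.
    Root lime: left subtree has 0 nodes { }, right has 1 {elm}.
  Root moss: left subtree has 1 node {poppy}, right has 4 {ash, ivy, kale, teak}.
    Root teak: left subtree has 3 nodes {ash, ivy, kale}, right has 0 { }.
      Root ivy: left subtree has 1 node {ash}, right has 1 {kale}.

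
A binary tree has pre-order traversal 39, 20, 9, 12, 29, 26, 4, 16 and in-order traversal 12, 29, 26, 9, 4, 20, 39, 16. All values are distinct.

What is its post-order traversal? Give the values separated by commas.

The first element of pre-order is the root; it splits in-order into left and right subtrees.
Root 39: left subtree has 6 nodes {12, 29, 26, 9, 4, 20}, right has 1 {16}.
  Root 20: left subtree has 5 nodes {12, 29, 26, 9, 4}, right has 0 { }.
    Root 9: left subtree has 3 nodes {12, 29, 26}, right has 1 {4}.
      Root 12: left subtree has 0 nodes { }, right has 2 {29, 26}.
        Root 29: left subtree has 0 nodes { }, right has 1 {26}.

26, 29, 12, 4, 9, 20, 16, 39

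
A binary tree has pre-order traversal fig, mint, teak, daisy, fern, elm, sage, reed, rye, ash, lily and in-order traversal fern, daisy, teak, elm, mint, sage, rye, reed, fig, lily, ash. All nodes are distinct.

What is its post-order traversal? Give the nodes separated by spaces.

fern daisy elm teak rye reed sage mint lily ash fig

The first element of pre-order is the root; it splits in-order into left and right subtrees.
Root fig: left subtree has 8 nodes {fern, daisy, teak, elm, mint, sage, rye, reed}, right has 2 {lily, ash}.
  Root mint: left subtree has 4 nodes {fern, daisy, teak, elm}, right has 3 {sage, rye, reed}.
    Root teak: left subtree has 2 nodes {fern, daisy}, right has 1 {elm}.
      Root daisy: left subtree has 1 node {fern}, right has 0 { }.
    Root sage: left subtree has 0 nodes { }, right has 2 {rye, reed}.
      Root reed: left subtree has 1 node {rye}, right has 0 { }.
  Root ash: left subtree has 1 node {lily}, right has 0 { }.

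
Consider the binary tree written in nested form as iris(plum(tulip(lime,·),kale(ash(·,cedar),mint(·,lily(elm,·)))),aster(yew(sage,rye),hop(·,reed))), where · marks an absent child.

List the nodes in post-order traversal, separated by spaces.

lime tulip cedar ash elm lily mint kale plum sage rye yew reed hop aster iris

Post-order visits the left subtree, then the right subtree, then the node.
At iris: go left to plum.
  At plum: go left to tulip.
    At tulip: go left to lime.
      lime is a leaf — visit lime.
    At tulip: no right child.
    Visit tulip.
  At plum: go right to kale.
    At kale: go left to ash.
      At ash: no left child.
      At ash: go right to cedar.
        cedar is a leaf — visit cedar.
      Visit ash.
    At kale: go right to mint.
      At mint: no left child.
      At mint: go right to lily.
        At lily: go left to elm.
          elm is a leaf — visit elm.
        At lily: no right child.
        Visit lily.
      Visit mint.
    Visit kale.
  Visit plum.
At iris: go right to aster.
  At aster: go left to yew.
    At yew: go left to sage.
      sage is a leaf — visit sage.
    At yew: go right to rye.
      rye is a leaf — visit rye.
    Visit yew.
  At aster: go right to hop.
    At hop: no left child.
    At hop: go right to reed.
      reed is a leaf — visit reed.
    Visit hop.
  Visit aster.
Visit iris.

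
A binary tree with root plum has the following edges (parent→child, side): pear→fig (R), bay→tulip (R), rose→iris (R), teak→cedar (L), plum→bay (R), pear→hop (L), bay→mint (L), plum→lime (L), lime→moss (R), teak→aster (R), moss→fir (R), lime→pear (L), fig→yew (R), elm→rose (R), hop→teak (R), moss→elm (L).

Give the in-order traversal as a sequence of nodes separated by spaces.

hop cedar teak aster pear fig yew lime elm rose iris moss fir plum mint bay tulip

In-order visits the left subtree, then the node, then the right subtree.
At plum: go left to lime.
  At lime: go left to pear.
    At pear: go left to hop.
      At hop: no left child.
      Visit hop.
      At hop: go right to teak.
        At teak: go left to cedar.
          cedar is a leaf — visit cedar.
        Visit teak.
        At teak: go right to aster.
          aster is a leaf — visit aster.
    Visit pear.
    At pear: go right to fig.
      At fig: no left child.
      Visit fig.
      At fig: go right to yew.
        yew is a leaf — visit yew.
  Visit lime.
  At lime: go right to moss.
    At moss: go left to elm.
      At elm: no left child.
      Visit elm.
      At elm: go right to rose.
        At rose: no left child.
        Visit rose.
        At rose: go right to iris.
          iris is a leaf — visit iris.
    Visit moss.
    At moss: go right to fir.
      fir is a leaf — visit fir.
Visit plum.
At plum: go right to bay.
  At bay: go left to mint.
    mint is a leaf — visit mint.
  Visit bay.
  At bay: go right to tulip.
    tulip is a leaf — visit tulip.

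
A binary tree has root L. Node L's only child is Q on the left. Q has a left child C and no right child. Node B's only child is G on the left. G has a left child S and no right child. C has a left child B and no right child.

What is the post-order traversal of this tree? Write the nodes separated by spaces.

S G B C Q L

Post-order visits the left subtree, then the right subtree, then the node.
At L: go left to Q.
  At Q: go left to C.
    At C: go left to B.
      At B: go left to G.
        At G: go left to S.
          S is a leaf — visit S.
        At G: no right child.
        Visit G.
      At B: no right child.
      Visit B.
    At C: no right child.
    Visit C.
  At Q: no right child.
  Visit Q.
At L: no right child.
Visit L.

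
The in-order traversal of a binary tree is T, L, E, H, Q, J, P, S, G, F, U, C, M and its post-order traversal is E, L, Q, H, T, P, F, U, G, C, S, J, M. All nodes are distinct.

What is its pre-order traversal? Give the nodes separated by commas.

M, J, T, H, L, E, Q, S, P, C, G, U, F

The last element of post-order is the root; it splits in-order into left and right subtrees.
Root M: left subtree has 12 nodes {T, L, E, H, Q, J, P, S, G, F, U, C}, right has 0 { }.
  Root J: left subtree has 5 nodes {T, L, E, H, Q}, right has 6 {P, S, G, F, U, C}.
    Root T: left subtree has 0 nodes { }, right has 4 {L, E, H, Q}.
      Root H: left subtree has 2 nodes {L, E}, right has 1 {Q}.
        Root L: left subtree has 0 nodes { }, right has 1 {E}.
    Root S: left subtree has 1 node {P}, right has 4 {G, F, U, C}.
      Root C: left subtree has 3 nodes {G, F, U}, right has 0 { }.
        Root G: left subtree has 0 nodes { }, right has 2 {F, U}.
          Root U: left subtree has 1 node {F}, right has 0 { }.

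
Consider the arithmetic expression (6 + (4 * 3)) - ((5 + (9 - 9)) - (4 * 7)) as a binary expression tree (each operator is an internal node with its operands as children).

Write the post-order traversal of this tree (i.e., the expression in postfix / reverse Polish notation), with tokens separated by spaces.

6 4 3 * + 5 9 9 - + 4 7 * - -

Post-order on an expression tree gives postfix notation: for each operator, emit left operand, right operand, then the operator.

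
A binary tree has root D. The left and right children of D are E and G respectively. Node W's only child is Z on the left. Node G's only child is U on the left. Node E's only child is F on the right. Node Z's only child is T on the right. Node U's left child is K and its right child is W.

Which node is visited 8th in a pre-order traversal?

Pre-order visits the node, then its left subtree, then its right subtree.
Visit D.
At D: go left to E.
  Visit E.
  At E: no left child.
  At E: go right to F.
    F is a leaf — visit F.
At D: go right to G.
  Visit G.
  At G: go left to U.
    Visit U.
    At U: go left to K.
      K is a leaf — visit K.
    At U: go right to W.
      Visit W.
      At W: go left to Z.
        Visit Z.
        At Z: no left child.
        At Z: go right to T.
          T is a leaf — visit T.
      At W: no right child.
  At G: no right child.
Full pre-order sequence: D, E, F, G, U, K, W, Z, T.

Z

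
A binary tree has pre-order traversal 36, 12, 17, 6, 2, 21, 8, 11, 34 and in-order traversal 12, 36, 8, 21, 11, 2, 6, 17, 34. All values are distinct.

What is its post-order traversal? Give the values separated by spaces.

12 8 11 21 2 6 34 17 36

The first element of pre-order is the root; it splits in-order into left and right subtrees.
Root 36: left subtree has 1 node {12}, right has 7 {8, 21, 11, 2, 6, 17, 34}.
  Root 17: left subtree has 5 nodes {8, 21, 11, 2, 6}, right has 1 {34}.
    Root 6: left subtree has 4 nodes {8, 21, 11, 2}, right has 0 { }.
      Root 2: left subtree has 3 nodes {8, 21, 11}, right has 0 { }.
        Root 21: left subtree has 1 node {8}, right has 1 {11}.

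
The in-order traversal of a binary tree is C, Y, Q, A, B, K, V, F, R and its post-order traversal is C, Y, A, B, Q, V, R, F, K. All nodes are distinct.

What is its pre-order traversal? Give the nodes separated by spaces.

The last element of post-order is the root; it splits in-order into left and right subtrees.
Root K: left subtree has 5 nodes {C, Y, Q, A, B}, right has 3 {V, F, R}.
  Root Q: left subtree has 2 nodes {C, Y}, right has 2 {A, B}.
    Root Y: left subtree has 1 node {C}, right has 0 { }.
    Root B: left subtree has 1 node {A}, right has 0 { }.
  Root F: left subtree has 1 node {V}, right has 1 {R}.

K Q Y C B A F V R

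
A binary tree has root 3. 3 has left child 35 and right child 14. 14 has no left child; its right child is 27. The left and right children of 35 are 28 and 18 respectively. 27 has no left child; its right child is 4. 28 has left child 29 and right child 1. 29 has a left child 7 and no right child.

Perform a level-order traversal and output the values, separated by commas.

3, 35, 14, 28, 18, 27, 29, 1, 4, 7

Level-order visits nodes level by level from the root, left to right within each level.
Level 0: 3
Level 1: 35, 14
Level 2: 28, 18, 27
Level 3: 29, 1, 4
Level 4: 7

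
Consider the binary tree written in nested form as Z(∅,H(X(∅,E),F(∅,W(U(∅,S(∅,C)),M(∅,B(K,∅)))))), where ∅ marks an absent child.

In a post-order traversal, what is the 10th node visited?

F

Post-order visits the left subtree, then the right subtree, then the node.
At Z: no left child.
At Z: go right to H.
  At H: go left to X.
    At X: no left child.
    At X: go right to E.
      E is a leaf — visit E.
    Visit X.
  At H: go right to F.
    At F: no left child.
    At F: go right to W.
      At W: go left to U.
        At U: no left child.
        At U: go right to S.
          At S: no left child.
          At S: go right to C.
            C is a leaf — visit C.
          Visit S.
        Visit U.
      At W: go right to M.
        At M: no left child.
        At M: go right to B.
          At B: go left to K.
            K is a leaf — visit K.
          At B: no right child.
          Visit B.
        Visit M.
      Visit W.
    Visit F.
  Visit H.
Visit Z.
Full post-order sequence: E, X, C, S, U, K, B, M, W, F, H, Z.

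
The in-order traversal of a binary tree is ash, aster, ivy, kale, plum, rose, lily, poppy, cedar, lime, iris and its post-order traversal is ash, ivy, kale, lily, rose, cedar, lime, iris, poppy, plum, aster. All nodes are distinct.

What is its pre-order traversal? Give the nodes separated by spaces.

The last element of post-order is the root; it splits in-order into left and right subtrees.
Root aster: left subtree has 1 node {ash}, right has 9 {ivy, kale, plum, rose, lily, poppy, cedar, lime, iris}.
  Root plum: left subtree has 2 nodes {ivy, kale}, right has 6 {rose, lily, poppy, cedar, lime, iris}.
    Root kale: left subtree has 1 node {ivy}, right has 0 { }.
    Root poppy: left subtree has 2 nodes {rose, lily}, right has 3 {cedar, lime, iris}.
      Root rose: left subtree has 0 nodes { }, right has 1 {lily}.
      Root iris: left subtree has 2 nodes {cedar, lime}, right has 0 { }.
        Root lime: left subtree has 1 node {cedar}, right has 0 { }.

aster ash plum kale ivy poppy rose lily iris lime cedar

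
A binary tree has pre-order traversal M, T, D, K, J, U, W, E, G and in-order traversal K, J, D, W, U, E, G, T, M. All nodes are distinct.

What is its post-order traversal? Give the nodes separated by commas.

The first element of pre-order is the root; it splits in-order into left and right subtrees.
Root M: left subtree has 8 nodes {K, J, D, W, U, E, G, T}, right has 0 { }.
  Root T: left subtree has 7 nodes {K, J, D, W, U, E, G}, right has 0 { }.
    Root D: left subtree has 2 nodes {K, J}, right has 4 {W, U, E, G}.
      Root K: left subtree has 0 nodes { }, right has 1 {J}.
      Root U: left subtree has 1 node {W}, right has 2 {E, G}.
        Root E: left subtree has 0 nodes { }, right has 1 {G}.

J, K, W, G, E, U, D, T, M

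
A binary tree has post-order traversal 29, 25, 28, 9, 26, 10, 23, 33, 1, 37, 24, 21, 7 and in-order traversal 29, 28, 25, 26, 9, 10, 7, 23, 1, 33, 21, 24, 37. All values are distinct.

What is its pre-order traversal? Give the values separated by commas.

7, 10, 26, 28, 29, 25, 9, 21, 1, 23, 33, 24, 37

The last element of post-order is the root; it splits in-order into left and right subtrees.
Root 7: left subtree has 6 nodes {29, 28, 25, 26, 9, 10}, right has 6 {23, 1, 33, 21, 24, 37}.
  Root 10: left subtree has 5 nodes {29, 28, 25, 26, 9}, right has 0 { }.
    Root 26: left subtree has 3 nodes {29, 28, 25}, right has 1 {9}.
      Root 28: left subtree has 1 node {29}, right has 1 {25}.
  Root 21: left subtree has 3 nodes {23, 1, 33}, right has 2 {24, 37}.
    Root 1: left subtree has 1 node {23}, right has 1 {33}.
    Root 24: left subtree has 0 nodes { }, right has 1 {37}.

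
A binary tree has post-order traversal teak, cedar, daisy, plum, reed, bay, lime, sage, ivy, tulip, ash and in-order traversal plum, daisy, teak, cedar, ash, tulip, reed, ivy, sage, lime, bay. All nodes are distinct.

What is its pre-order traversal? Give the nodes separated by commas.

The last element of post-order is the root; it splits in-order into left and right subtrees.
Root ash: left subtree has 4 nodes {plum, daisy, teak, cedar}, right has 6 {tulip, reed, ivy, sage, lime, bay}.
  Root plum: left subtree has 0 nodes { }, right has 3 {daisy, teak, cedar}.
    Root daisy: left subtree has 0 nodes { }, right has 2 {teak, cedar}.
      Root cedar: left subtree has 1 node {teak}, right has 0 { }.
  Root tulip: left subtree has 0 nodes { }, right has 5 {reed, ivy, sage, lime, bay}.
    Root ivy: left subtree has 1 node {reed}, right has 3 {sage, lime, bay}.
      Root sage: left subtree has 0 nodes { }, right has 2 {lime, bay}.
        Root lime: left subtree has 0 nodes { }, right has 1 {bay}.

ash, plum, daisy, cedar, teak, tulip, ivy, reed, sage, lime, bay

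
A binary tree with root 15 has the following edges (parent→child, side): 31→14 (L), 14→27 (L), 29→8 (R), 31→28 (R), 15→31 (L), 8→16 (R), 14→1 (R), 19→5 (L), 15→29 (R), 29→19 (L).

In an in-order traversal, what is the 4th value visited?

31

In-order visits the left subtree, then the node, then the right subtree.
At 15: go left to 31.
  At 31: go left to 14.
    At 14: go left to 27.
      27 is a leaf — visit 27.
    Visit 14.
    At 14: go right to 1.
      1 is a leaf — visit 1.
  Visit 31.
  At 31: go right to 28.
    28 is a leaf — visit 28.
Visit 15.
At 15: go right to 29.
  At 29: go left to 19.
    At 19: go left to 5.
      5 is a leaf — visit 5.
    Visit 19.
    At 19: no right child.
  Visit 29.
  At 29: go right to 8.
    At 8: no left child.
    Visit 8.
    At 8: go right to 16.
      16 is a leaf — visit 16.
Full in-order sequence: 27, 14, 1, 31, 28, 15, 5, 19, 29, 8, 16.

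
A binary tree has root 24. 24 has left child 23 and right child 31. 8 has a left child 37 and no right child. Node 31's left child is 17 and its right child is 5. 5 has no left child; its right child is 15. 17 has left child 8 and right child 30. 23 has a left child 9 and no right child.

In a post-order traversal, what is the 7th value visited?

15

Post-order visits the left subtree, then the right subtree, then the node.
At 24: go left to 23.
  At 23: go left to 9.
    9 is a leaf — visit 9.
  At 23: no right child.
  Visit 23.
At 24: go right to 31.
  At 31: go left to 17.
    At 17: go left to 8.
      At 8: go left to 37.
        37 is a leaf — visit 37.
      At 8: no right child.
      Visit 8.
    At 17: go right to 30.
      30 is a leaf — visit 30.
    Visit 17.
  At 31: go right to 5.
    At 5: no left child.
    At 5: go right to 15.
      15 is a leaf — visit 15.
    Visit 5.
  Visit 31.
Visit 24.
Full post-order sequence: 9, 23, 37, 8, 30, 17, 15, 5, 31, 24.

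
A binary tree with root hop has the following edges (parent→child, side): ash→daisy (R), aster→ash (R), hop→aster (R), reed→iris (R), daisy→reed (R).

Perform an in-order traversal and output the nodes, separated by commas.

hop, aster, ash, daisy, reed, iris

In-order visits the left subtree, then the node, then the right subtree.
At hop: no left child.
Visit hop.
At hop: go right to aster.
  At aster: no left child.
  Visit aster.
  At aster: go right to ash.
    At ash: no left child.
    Visit ash.
    At ash: go right to daisy.
      At daisy: no left child.
      Visit daisy.
      At daisy: go right to reed.
        At reed: no left child.
        Visit reed.
        At reed: go right to iris.
          iris is a leaf — visit iris.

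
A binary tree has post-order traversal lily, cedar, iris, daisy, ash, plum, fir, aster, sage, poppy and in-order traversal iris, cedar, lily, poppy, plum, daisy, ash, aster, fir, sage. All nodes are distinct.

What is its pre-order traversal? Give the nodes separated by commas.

The last element of post-order is the root; it splits in-order into left and right subtrees.
Root poppy: left subtree has 3 nodes {iris, cedar, lily}, right has 6 {plum, daisy, ash, aster, fir, sage}.
  Root iris: left subtree has 0 nodes { }, right has 2 {cedar, lily}.
    Root cedar: left subtree has 0 nodes { }, right has 1 {lily}.
  Root sage: left subtree has 5 nodes {plum, daisy, ash, aster, fir}, right has 0 { }.
    Root aster: left subtree has 3 nodes {plum, daisy, ash}, right has 1 {fir}.
      Root plum: left subtree has 0 nodes { }, right has 2 {daisy, ash}.
        Root ash: left subtree has 1 node {daisy}, right has 0 { }.

poppy, iris, cedar, lily, sage, aster, plum, ash, daisy, fir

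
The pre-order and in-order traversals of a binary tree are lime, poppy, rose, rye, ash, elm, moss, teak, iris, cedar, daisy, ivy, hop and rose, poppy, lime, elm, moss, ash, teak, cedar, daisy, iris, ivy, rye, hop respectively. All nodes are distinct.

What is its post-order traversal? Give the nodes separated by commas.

The first element of pre-order is the root; it splits in-order into left and right subtrees.
Root lime: left subtree has 2 nodes {rose, poppy}, right has 10 {elm, moss, ash, teak, cedar, daisy, iris, ivy, rye, hop}.
  Root poppy: left subtree has 1 node {rose}, right has 0 { }.
  Root rye: left subtree has 8 nodes {elm, moss, ash, teak, cedar, daisy, iris, ivy}, right has 1 {hop}.
    Root ash: left subtree has 2 nodes {elm, moss}, right has 5 {teak, cedar, daisy, iris, ivy}.
      Root elm: left subtree has 0 nodes { }, right has 1 {moss}.
      Root teak: left subtree has 0 nodes { }, right has 4 {cedar, daisy, iris, ivy}.
        Root iris: left subtree has 2 nodes {cedar, daisy}, right has 1 {ivy}.
          Root cedar: left subtree has 0 nodes { }, right has 1 {daisy}.

rose, poppy, moss, elm, daisy, cedar, ivy, iris, teak, ash, hop, rye, lime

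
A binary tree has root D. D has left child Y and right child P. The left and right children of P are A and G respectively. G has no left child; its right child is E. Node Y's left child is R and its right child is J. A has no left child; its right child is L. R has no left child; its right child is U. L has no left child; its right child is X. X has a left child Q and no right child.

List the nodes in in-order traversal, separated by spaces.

R U Y J D A L Q X P G E

In-order visits the left subtree, then the node, then the right subtree.
At D: go left to Y.
  At Y: go left to R.
    At R: no left child.
    Visit R.
    At R: go right to U.
      U is a leaf — visit U.
  Visit Y.
  At Y: go right to J.
    J is a leaf — visit J.
Visit D.
At D: go right to P.
  At P: go left to A.
    At A: no left child.
    Visit A.
    At A: go right to L.
      At L: no left child.
      Visit L.
      At L: go right to X.
        At X: go left to Q.
          Q is a leaf — visit Q.
        Visit X.
        At X: no right child.
  Visit P.
  At P: go right to G.
    At G: no left child.
    Visit G.
    At G: go right to E.
      E is a leaf — visit E.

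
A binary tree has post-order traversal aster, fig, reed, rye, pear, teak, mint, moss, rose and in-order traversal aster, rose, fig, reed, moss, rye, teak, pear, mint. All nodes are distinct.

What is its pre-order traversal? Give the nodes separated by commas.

rose, aster, moss, reed, fig, mint, teak, rye, pear

The last element of post-order is the root; it splits in-order into left and right subtrees.
Root rose: left subtree has 1 node {aster}, right has 7 {fig, reed, moss, rye, teak, pear, mint}.
  Root moss: left subtree has 2 nodes {fig, reed}, right has 4 {rye, teak, pear, mint}.
    Root reed: left subtree has 1 node {fig}, right has 0 { }.
    Root mint: left subtree has 3 nodes {rye, teak, pear}, right has 0 { }.
      Root teak: left subtree has 1 node {rye}, right has 1 {pear}.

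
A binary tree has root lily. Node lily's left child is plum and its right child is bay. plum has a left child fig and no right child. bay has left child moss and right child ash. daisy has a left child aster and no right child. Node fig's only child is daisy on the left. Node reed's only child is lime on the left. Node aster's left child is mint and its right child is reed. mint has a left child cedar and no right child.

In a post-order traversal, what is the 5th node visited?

Post-order visits the left subtree, then the right subtree, then the node.
At lily: go left to plum.
  At plum: go left to fig.
    At fig: go left to daisy.
      At daisy: go left to aster.
        At aster: go left to mint.
          At mint: go left to cedar.
            cedar is a leaf — visit cedar.
          At mint: no right child.
          Visit mint.
        At aster: go right to reed.
          At reed: go left to lime.
            lime is a leaf — visit lime.
          At reed: no right child.
          Visit reed.
        Visit aster.
      At daisy: no right child.
      Visit daisy.
    At fig: no right child.
    Visit fig.
  At plum: no right child.
  Visit plum.
At lily: go right to bay.
  At bay: go left to moss.
    moss is a leaf — visit moss.
  At bay: go right to ash.
    ash is a leaf — visit ash.
  Visit bay.
Visit lily.
Full post-order sequence: cedar, mint, lime, reed, aster, daisy, fig, plum, moss, ash, bay, lily.

aster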